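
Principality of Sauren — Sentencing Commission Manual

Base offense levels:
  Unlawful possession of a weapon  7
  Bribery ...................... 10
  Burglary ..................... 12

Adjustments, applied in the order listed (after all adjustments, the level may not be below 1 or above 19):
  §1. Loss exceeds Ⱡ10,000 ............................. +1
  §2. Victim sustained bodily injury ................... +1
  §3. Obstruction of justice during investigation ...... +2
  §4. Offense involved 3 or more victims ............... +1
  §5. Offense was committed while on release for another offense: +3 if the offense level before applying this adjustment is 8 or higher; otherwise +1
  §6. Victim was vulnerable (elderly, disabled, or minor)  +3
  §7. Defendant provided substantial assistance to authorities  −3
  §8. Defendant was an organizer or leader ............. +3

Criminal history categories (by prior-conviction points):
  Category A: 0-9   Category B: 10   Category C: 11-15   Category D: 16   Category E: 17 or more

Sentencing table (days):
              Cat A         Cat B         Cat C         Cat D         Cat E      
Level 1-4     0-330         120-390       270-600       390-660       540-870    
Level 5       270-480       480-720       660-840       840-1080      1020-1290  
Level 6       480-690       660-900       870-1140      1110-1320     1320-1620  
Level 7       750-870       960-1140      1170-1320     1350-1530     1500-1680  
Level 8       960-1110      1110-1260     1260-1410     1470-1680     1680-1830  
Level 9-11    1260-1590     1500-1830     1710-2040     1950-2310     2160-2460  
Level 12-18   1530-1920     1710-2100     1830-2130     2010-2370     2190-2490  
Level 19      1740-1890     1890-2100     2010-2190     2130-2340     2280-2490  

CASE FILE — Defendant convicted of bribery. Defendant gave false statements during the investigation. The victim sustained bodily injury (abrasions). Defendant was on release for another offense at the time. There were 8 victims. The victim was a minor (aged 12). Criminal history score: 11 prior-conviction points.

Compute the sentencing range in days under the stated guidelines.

2010-2190 days

Base offense level for bribery: 10.
§2 applies: 10 + 1 = 11.
§3 applies: 11 + 2 = 13.
§4 applies: 13 + 1 = 14.
§5 applies (level before this adjustment is 14 ≥ 8, so +3): 14 + 3 = 17.
§6 applies: 17 + 3 = 20.
§7 does not apply.
§8 does not apply.
Level 20 exceeds the maximum of 19; capped at 19.
Final offense level: 19.
Criminal history: 11 prior points → Category C (11-15).
Level 19 falls in the 19 band.
Grid: Level 19 × Category C = 2010-2190 days.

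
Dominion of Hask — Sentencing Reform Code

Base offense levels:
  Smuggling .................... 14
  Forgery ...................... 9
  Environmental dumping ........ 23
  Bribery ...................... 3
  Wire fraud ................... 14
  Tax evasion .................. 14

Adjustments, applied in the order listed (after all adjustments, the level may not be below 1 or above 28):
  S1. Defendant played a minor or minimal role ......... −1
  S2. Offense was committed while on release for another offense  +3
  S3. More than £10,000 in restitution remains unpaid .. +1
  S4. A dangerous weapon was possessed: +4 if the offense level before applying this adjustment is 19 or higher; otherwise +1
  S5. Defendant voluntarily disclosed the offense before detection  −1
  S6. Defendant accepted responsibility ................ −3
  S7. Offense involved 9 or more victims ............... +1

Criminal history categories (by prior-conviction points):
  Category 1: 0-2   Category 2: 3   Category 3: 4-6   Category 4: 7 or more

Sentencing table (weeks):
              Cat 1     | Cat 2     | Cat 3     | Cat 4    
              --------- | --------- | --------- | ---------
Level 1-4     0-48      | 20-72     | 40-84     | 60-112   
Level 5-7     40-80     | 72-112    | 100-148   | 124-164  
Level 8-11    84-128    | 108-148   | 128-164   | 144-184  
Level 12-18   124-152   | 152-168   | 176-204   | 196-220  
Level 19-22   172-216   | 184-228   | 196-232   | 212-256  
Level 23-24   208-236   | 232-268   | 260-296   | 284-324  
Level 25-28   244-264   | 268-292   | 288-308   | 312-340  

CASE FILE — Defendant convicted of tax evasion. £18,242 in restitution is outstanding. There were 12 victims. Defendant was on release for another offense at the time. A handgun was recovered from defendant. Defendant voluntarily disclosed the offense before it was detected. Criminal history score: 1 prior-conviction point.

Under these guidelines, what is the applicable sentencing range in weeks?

Base offense level for tax evasion: 14.
S1 does not apply.
S2 applies: 14 + 3 = 17.
S3 applies: 17 + 1 = 18.
S4 applies (level before this adjustment is 18 < 19, so +1): 18 + 1 = 19.
S5 applies: 19 − 1 = 18.
S6 does not apply.
S7 applies: 18 + 1 = 19.
Final offense level: 19.
Criminal history: 1 prior point → Category 1 (0-2).
Level 19 falls in the 19-22 band.
Grid: Level 19-22 × Category 1 = 172-216 weeks.

172-216 weeks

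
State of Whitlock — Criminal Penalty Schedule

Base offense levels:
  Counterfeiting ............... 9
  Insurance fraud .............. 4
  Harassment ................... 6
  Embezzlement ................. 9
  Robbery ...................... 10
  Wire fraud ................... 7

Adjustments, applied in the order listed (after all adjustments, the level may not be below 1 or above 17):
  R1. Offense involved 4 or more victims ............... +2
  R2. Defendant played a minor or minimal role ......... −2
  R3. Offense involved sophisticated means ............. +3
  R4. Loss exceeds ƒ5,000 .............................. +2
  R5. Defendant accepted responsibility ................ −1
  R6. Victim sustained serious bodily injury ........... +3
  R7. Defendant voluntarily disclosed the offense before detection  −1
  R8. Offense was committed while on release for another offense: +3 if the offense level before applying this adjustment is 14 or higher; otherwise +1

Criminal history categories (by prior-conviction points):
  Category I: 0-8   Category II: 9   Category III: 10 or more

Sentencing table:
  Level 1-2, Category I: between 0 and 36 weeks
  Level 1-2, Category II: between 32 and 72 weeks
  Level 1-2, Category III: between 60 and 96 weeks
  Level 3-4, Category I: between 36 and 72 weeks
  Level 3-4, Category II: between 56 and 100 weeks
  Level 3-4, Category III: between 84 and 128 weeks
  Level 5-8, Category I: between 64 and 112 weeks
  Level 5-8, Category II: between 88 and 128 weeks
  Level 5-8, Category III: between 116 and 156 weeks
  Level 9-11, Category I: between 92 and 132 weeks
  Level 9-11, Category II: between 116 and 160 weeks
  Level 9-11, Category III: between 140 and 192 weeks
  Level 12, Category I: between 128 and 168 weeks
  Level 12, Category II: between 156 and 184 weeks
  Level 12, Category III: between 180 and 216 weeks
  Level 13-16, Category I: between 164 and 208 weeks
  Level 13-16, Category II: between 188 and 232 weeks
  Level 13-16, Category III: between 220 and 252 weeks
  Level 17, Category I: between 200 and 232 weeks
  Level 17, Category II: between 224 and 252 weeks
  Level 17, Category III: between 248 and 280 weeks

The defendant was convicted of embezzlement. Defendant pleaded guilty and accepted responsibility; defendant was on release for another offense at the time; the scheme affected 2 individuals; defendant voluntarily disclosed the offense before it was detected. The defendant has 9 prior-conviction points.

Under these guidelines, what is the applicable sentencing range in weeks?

Base offense level for embezzlement: 9.
R1 does not apply.
R4 does not apply.
R5 applies: 9 − 1 = 8.
R7 applies: 8 − 1 = 7.
R8 applies (level before this adjustment is 7 < 14, so +1): 7 + 1 = 8.
Final offense level: 8.
Criminal history: 9 prior points → Category II (9).
Level 8 falls in the 5-8 band.
Grid: Level 5-8 × Category II = 88-128 weeks.

88-128 weeks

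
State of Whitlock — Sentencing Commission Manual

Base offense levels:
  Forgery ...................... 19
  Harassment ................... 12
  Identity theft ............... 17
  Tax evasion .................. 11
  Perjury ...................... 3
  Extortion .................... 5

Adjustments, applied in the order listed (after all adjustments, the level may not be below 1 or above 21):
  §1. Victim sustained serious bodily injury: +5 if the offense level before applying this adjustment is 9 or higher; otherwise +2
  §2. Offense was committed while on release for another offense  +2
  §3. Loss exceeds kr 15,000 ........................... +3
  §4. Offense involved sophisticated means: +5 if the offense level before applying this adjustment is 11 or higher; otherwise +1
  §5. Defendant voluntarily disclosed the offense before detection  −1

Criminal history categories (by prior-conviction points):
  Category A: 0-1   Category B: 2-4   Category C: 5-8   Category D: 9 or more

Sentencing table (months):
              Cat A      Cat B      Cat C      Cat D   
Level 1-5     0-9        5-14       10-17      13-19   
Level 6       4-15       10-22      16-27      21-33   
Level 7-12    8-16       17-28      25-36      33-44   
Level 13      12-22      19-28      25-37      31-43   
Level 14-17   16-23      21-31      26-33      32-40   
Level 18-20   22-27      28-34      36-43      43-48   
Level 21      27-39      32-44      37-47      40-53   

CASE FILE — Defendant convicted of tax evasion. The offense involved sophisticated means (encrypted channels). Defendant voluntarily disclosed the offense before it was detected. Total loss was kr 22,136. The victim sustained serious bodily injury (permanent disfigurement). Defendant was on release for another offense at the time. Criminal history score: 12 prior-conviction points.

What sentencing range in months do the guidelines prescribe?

40-53 months

Base offense level for tax evasion: 11.
§1 applies (level before this adjustment is 11 ≥ 9, so +5): 11 + 5 = 16.
§2 applies: 16 + 2 = 18.
§3 applies: 18 + 3 = 21.
§4 applies (level before this adjustment is 21 ≥ 11, so +5): 21 + 5 = 26.
§5 applies: 26 − 1 = 25.
Level 25 exceeds the maximum of 21; capped at 21.
Final offense level: 21.
Criminal history: 12 prior points → Category D (9+).
Level 21 falls in the 21 band.
Grid: Level 21 × Category D = 40-53 months.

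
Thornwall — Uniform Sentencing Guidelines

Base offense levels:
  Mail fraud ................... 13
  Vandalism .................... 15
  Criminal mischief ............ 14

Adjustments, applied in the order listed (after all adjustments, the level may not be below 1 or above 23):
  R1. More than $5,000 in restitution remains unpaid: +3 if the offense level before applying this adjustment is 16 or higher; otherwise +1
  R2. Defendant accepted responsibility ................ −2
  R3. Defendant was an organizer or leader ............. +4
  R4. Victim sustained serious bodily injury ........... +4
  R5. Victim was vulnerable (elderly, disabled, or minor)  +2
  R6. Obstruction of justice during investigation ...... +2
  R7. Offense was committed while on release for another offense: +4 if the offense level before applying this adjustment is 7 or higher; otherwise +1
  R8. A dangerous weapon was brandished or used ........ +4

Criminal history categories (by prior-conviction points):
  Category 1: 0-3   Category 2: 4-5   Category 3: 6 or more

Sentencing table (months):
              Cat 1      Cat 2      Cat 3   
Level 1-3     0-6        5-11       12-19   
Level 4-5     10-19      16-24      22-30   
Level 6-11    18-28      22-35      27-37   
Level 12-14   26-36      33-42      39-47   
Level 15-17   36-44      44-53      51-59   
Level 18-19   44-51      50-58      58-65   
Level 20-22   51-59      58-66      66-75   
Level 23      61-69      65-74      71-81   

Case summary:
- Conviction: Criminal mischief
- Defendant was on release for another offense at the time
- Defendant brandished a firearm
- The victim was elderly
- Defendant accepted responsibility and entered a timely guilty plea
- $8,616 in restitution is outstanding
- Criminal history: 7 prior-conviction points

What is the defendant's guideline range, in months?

Base offense level for criminal mischief: 14.
R1 applies (level before this adjustment is 14 < 16, so +1): 14 + 1 = 15.
R2 applies: 15 − 2 = 13.
R4 does not apply.
R5 applies: 13 + 2 = 15.
R7 applies (level before this adjustment is 15 ≥ 7, so +4): 15 + 4 = 19.
R8 applies: 19 + 4 = 23.
Final offense level: 23.
Criminal history: 7 prior points → Category 3 (6+).
Level 23 falls in the 23 band.
Grid: Level 23 × Category 3 = 71-81 months.

71-81 months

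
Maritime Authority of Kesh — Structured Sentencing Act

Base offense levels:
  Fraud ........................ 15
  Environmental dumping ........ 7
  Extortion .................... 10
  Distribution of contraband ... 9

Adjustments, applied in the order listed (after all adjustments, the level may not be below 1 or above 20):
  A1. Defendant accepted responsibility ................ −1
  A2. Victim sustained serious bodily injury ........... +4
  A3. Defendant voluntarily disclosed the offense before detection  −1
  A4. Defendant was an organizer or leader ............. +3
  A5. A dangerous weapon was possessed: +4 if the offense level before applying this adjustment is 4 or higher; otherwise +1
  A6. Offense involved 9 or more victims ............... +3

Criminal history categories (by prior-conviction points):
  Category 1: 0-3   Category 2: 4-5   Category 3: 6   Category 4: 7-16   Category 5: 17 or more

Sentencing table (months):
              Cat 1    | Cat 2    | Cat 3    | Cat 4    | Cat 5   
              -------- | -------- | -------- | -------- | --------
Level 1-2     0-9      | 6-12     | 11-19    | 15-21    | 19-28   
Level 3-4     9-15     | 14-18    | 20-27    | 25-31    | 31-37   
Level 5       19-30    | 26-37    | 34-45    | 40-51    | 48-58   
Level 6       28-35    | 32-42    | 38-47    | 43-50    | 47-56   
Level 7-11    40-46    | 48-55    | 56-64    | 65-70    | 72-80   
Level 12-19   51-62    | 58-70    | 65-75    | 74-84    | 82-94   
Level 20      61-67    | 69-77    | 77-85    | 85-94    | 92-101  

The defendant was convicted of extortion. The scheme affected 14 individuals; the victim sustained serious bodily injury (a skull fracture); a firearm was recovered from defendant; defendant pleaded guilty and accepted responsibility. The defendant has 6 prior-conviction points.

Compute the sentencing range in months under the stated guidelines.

Base offense level for extortion: 10.
A1 applies: 10 − 1 = 9.
A2 applies: 9 + 4 = 13.
A4 does not apply.
A5 applies (level before this adjustment is 13 ≥ 4, so +4): 13 + 4 = 17.
A6 applies: 17 + 3 = 20.
Final offense level: 20.
Criminal history: 6 prior points → Category 3 (6).
Level 20 falls in the 20 band.
Grid: Level 20 × Category 3 = 77-85 months.

77-85 months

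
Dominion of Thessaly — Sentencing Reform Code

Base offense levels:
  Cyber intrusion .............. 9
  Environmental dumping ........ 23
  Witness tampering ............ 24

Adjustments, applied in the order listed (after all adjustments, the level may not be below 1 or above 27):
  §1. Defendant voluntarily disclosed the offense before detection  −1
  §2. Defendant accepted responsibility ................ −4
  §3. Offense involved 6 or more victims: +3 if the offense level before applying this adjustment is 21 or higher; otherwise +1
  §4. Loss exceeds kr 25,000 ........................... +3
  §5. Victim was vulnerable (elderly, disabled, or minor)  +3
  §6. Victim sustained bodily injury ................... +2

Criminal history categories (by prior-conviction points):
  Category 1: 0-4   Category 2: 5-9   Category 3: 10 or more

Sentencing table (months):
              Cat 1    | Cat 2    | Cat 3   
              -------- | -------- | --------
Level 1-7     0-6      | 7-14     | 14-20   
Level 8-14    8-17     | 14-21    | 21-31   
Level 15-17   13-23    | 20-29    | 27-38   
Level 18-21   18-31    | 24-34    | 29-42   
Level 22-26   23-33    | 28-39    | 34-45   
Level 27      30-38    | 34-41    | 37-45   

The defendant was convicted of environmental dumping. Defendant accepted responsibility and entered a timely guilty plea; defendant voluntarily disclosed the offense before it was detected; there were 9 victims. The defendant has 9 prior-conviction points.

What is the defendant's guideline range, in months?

Base offense level for environmental dumping: 23.
§1 applies: 23 − 1 = 22.
§2 applies: 22 − 4 = 18.
§3 applies (level before this adjustment is 18 < 21, so +1): 18 + 1 = 19.
§5 does not apply.
Final offense level: 19.
Criminal history: 9 prior points → Category 2 (5-9).
Level 19 falls in the 18-21 band.
Grid: Level 18-21 × Category 2 = 24-34 months.

24-34 months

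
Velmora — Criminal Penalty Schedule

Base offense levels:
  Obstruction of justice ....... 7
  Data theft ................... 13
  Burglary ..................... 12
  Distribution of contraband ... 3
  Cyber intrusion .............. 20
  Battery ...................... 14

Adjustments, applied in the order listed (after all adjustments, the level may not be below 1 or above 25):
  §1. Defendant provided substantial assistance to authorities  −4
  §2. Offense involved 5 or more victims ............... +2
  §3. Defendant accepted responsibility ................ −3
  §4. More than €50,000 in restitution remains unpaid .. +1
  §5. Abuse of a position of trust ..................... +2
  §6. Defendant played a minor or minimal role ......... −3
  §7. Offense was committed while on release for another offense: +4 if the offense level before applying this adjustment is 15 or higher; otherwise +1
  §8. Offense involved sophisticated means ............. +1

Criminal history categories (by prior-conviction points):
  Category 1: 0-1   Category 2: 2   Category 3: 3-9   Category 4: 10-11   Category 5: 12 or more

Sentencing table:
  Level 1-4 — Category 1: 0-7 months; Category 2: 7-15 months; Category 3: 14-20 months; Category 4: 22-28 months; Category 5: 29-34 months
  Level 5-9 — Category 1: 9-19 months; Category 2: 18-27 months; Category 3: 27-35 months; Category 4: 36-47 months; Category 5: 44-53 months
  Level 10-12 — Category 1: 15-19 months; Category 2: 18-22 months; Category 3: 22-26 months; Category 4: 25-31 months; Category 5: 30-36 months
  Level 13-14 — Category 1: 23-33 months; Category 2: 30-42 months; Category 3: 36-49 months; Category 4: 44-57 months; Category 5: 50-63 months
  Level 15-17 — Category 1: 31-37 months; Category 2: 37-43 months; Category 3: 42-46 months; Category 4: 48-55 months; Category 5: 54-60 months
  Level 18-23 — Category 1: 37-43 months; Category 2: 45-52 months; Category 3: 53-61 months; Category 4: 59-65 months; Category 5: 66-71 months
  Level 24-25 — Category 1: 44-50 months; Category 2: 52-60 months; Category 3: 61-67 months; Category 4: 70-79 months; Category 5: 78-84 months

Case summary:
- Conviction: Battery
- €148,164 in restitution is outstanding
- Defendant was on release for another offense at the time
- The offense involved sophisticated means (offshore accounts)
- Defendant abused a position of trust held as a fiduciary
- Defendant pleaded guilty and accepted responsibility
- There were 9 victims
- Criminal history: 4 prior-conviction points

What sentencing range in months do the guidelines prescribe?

Base offense level for battery: 14.
§2 applies: 14 + 2 = 16.
§3 applies: 16 − 3 = 13.
§4 applies: 13 + 1 = 14.
§5 applies: 14 + 2 = 16.
§6 does not apply.
§7 applies (level before this adjustment is 16 ≥ 15, so +4): 16 + 4 = 20.
§8 applies: 20 + 1 = 21.
Final offense level: 21.
Criminal history: 4 prior points → Category 3 (3-9).
Level 21 falls in the 18-23 band.
Grid: Level 18-23 × Category 3 = 53-61 months.

53-61 months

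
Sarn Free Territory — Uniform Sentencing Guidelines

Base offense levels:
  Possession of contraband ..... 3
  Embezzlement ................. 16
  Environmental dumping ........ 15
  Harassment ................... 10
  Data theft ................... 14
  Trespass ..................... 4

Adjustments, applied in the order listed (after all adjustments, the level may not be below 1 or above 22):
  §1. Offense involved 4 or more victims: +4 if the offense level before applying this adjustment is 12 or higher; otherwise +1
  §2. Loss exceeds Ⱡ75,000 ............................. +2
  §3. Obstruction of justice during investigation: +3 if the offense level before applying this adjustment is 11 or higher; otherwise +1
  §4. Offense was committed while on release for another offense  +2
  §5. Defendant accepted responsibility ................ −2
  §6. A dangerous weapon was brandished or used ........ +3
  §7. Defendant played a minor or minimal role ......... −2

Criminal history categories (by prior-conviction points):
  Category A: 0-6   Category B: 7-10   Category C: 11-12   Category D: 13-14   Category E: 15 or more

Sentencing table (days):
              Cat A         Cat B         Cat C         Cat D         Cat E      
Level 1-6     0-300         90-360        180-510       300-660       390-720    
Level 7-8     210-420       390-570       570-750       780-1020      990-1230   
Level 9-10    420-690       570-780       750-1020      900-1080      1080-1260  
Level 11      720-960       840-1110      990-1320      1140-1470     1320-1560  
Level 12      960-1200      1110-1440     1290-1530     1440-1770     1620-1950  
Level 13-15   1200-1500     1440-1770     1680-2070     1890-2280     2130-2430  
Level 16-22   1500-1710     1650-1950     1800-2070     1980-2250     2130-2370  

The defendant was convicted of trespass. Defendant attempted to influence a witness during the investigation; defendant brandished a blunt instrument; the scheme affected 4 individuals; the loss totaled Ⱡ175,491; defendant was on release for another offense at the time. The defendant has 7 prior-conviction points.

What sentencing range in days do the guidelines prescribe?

1440-1770 days

Base offense level for trespass: 4.
§1 applies (level before this adjustment is 4 < 12, so +1): 4 + 1 = 5.
§2 applies: 5 + 2 = 7.
§3 applies (level before this adjustment is 7 < 11, so +1): 7 + 1 = 8.
§4 applies: 8 + 2 = 10.
§5 does not apply.
§6 applies: 10 + 3 = 13.
§7 does not apply.
Final offense level: 13.
Criminal history: 7 prior points → Category B (7-10).
Level 13 falls in the 13-15 band.
Grid: Level 13-15 × Category B = 1440-1770 days.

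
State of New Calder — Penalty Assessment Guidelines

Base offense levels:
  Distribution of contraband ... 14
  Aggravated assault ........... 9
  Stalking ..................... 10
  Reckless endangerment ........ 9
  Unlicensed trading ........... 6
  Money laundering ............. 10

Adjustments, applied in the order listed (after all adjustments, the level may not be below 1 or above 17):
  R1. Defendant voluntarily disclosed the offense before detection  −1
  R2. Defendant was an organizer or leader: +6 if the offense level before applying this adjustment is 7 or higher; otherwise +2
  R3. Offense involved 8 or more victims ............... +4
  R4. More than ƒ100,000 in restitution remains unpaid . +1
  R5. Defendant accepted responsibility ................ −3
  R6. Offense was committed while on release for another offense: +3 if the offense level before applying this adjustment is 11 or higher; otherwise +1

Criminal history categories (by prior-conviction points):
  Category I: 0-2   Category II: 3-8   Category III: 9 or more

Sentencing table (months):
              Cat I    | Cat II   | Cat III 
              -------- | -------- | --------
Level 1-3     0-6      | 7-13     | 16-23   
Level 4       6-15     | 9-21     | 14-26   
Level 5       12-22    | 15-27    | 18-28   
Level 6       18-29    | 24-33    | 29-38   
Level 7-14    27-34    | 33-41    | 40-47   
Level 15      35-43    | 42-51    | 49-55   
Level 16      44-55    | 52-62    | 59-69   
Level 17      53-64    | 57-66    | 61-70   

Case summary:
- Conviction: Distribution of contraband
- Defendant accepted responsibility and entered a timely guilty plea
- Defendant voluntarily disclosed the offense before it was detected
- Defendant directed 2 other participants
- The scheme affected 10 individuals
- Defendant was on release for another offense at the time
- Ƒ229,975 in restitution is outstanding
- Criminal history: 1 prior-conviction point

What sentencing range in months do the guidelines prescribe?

Base offense level for distribution of contraband: 14.
R1 applies: 14 − 1 = 13.
R2 applies (level before this adjustment is 13 ≥ 7, so +6): 13 + 6 = 19.
R3 applies: 19 + 4 = 23.
R4 applies: 23 + 1 = 24.
R5 applies: 24 − 3 = 21.
R6 applies (level before this adjustment is 21 ≥ 11, so +3): 21 + 3 = 24.
Level 24 exceeds the maximum of 17; capped at 17.
Final offense level: 17.
Criminal history: 1 prior point → Category I (0-2).
Level 17 falls in the 17 band.
Grid: Level 17 × Category I = 53-64 months.

53-64 months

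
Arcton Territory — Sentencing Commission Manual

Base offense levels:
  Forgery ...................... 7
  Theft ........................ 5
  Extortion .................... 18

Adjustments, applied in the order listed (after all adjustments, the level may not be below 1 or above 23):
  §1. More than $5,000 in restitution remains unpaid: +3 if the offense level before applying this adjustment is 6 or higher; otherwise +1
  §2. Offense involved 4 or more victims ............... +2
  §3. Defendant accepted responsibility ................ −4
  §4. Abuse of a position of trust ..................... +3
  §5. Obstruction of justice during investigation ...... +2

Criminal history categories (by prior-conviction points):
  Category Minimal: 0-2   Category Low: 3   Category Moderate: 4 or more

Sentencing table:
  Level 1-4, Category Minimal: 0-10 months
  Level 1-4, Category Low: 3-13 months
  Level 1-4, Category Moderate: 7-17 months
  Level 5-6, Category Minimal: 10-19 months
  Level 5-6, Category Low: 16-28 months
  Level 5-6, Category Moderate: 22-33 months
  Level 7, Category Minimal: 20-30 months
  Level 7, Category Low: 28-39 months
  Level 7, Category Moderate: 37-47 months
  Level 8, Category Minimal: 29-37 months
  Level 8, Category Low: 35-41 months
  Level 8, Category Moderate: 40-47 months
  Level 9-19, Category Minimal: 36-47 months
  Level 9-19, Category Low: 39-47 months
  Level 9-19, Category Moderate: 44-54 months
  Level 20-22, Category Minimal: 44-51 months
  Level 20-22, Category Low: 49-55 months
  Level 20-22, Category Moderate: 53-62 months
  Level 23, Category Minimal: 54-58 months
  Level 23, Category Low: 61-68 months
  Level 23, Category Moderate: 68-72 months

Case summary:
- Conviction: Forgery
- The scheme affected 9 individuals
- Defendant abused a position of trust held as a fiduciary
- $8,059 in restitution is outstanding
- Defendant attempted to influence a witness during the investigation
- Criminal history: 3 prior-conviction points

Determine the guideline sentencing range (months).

39-47 months

Base offense level for forgery: 7.
§1 applies (level before this adjustment is 7 ≥ 6, so +3): 7 + 3 = 10.
§2 applies: 10 + 2 = 12.
§4 applies: 12 + 3 = 15.
§5 applies: 15 + 2 = 17.
Final offense level: 17.
Criminal history: 3 prior points → Category Low (3).
Level 17 falls in the 9-19 band.
Grid: Level 9-19 × Category Low = 39-47 months.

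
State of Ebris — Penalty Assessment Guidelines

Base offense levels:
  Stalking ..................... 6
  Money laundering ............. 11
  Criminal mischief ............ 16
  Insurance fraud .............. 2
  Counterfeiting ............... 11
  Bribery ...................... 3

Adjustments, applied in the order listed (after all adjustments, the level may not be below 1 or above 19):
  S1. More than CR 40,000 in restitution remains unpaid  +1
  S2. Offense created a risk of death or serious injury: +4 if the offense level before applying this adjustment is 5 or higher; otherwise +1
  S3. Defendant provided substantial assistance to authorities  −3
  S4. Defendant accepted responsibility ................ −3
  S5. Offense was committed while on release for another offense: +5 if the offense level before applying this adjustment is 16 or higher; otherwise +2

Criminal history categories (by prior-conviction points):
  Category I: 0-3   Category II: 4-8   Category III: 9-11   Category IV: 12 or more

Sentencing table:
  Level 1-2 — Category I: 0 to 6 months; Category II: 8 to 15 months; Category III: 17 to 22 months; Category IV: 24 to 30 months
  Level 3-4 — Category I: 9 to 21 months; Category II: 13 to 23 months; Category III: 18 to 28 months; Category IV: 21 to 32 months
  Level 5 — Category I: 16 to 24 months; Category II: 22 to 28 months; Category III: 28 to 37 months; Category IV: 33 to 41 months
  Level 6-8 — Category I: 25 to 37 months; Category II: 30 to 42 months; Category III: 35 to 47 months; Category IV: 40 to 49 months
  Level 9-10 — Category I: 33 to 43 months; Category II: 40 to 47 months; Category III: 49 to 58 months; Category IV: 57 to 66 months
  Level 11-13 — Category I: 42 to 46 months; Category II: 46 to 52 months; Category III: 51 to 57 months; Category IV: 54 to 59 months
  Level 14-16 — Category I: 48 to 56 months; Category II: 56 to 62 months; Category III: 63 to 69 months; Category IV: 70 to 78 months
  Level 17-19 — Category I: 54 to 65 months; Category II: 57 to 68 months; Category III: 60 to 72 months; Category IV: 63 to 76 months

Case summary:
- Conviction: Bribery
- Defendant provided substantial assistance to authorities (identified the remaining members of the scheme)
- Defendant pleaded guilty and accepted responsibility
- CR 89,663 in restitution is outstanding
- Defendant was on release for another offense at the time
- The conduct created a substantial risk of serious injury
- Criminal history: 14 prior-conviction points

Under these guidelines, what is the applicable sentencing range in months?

Base offense level for bribery: 3.
S1 applies: 3 + 1 = 4.
S2 applies (level before this adjustment is 4 < 5, so +1): 4 + 1 = 5.
S3 applies: 5 − 3 = 2.
S4 applies: 2 − 3 = -1.
S5 applies (level before this adjustment is -1 < 16, so +2): -1 + 2 = 1.
Final offense level: 1.
Criminal history: 14 prior points → Category IV (12+).
Level 1 falls in the 1-2 band.
Grid: Level 1-2 × Category IV = 24-30 months.

24-30 months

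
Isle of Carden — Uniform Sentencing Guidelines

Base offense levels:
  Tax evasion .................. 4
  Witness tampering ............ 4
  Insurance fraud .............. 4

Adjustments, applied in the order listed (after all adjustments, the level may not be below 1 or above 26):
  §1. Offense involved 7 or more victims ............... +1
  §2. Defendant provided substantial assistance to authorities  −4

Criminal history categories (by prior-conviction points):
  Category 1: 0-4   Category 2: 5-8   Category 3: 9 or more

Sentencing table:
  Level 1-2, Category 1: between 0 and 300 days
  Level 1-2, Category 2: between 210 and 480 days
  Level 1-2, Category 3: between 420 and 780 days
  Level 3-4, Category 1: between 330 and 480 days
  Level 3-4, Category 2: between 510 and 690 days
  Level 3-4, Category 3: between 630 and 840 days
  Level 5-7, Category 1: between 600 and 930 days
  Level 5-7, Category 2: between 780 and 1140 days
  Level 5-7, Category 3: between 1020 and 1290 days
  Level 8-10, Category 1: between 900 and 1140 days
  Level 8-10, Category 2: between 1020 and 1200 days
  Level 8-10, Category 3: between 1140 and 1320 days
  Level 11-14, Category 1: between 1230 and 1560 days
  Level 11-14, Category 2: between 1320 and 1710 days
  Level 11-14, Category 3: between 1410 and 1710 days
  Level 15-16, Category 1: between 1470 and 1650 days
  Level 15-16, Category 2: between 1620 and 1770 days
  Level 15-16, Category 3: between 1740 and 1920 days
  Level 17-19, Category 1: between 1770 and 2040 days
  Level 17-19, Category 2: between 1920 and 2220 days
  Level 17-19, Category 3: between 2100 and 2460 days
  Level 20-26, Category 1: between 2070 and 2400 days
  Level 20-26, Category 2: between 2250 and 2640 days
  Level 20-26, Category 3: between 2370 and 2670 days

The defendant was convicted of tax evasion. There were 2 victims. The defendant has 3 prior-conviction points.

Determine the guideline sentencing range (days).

330-480 days

Base offense level for tax evasion: 4.
Final offense level: 4.
Criminal history: 3 prior points → Category 1 (0-4).
Level 4 falls in the 3-4 band.
Grid: Level 3-4 × Category 1 = 330-480 days.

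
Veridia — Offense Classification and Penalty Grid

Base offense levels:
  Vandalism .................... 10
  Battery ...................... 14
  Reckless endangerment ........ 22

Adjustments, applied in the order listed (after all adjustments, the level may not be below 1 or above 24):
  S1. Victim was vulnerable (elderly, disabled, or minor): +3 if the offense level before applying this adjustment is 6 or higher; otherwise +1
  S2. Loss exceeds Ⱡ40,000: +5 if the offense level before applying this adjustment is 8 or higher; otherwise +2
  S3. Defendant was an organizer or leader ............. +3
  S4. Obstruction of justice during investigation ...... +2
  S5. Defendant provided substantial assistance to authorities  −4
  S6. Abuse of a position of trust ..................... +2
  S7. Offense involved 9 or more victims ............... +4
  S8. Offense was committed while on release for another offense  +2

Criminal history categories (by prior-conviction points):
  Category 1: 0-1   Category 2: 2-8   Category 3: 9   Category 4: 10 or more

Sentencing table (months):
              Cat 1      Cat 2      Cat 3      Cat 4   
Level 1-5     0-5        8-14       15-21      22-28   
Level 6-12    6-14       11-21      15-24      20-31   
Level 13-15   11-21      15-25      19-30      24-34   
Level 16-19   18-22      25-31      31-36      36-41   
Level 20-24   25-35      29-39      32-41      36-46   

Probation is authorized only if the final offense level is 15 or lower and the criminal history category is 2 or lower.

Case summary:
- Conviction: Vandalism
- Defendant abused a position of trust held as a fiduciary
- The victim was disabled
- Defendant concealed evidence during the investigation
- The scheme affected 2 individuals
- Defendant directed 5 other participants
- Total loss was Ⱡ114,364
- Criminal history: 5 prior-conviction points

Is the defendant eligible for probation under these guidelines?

Base offense level for vandalism: 10.
S1 applies (level before this adjustment is 10 ≥ 6, so +3): 10 + 3 = 13.
S2 applies (level before this adjustment is 13 ≥ 8, so +5): 13 + 5 = 18.
S3 applies: 18 + 3 = 21.
S4 applies: 21 + 2 = 23.
S5 does not apply.
S6 applies: 23 + 2 = 25.
S8 does not apply.
Level 25 exceeds the maximum of 24; capped at 24.
Final offense level: 24.
Criminal history: 5 prior points → Category 2 (2-8).
Level 24 falls in the 20-24 band.
Grid: Level 20-24 × Category 2 = 29-39 months.
Probation check: level 24 > 15 and category 2 ≤ 2 → not eligible.

No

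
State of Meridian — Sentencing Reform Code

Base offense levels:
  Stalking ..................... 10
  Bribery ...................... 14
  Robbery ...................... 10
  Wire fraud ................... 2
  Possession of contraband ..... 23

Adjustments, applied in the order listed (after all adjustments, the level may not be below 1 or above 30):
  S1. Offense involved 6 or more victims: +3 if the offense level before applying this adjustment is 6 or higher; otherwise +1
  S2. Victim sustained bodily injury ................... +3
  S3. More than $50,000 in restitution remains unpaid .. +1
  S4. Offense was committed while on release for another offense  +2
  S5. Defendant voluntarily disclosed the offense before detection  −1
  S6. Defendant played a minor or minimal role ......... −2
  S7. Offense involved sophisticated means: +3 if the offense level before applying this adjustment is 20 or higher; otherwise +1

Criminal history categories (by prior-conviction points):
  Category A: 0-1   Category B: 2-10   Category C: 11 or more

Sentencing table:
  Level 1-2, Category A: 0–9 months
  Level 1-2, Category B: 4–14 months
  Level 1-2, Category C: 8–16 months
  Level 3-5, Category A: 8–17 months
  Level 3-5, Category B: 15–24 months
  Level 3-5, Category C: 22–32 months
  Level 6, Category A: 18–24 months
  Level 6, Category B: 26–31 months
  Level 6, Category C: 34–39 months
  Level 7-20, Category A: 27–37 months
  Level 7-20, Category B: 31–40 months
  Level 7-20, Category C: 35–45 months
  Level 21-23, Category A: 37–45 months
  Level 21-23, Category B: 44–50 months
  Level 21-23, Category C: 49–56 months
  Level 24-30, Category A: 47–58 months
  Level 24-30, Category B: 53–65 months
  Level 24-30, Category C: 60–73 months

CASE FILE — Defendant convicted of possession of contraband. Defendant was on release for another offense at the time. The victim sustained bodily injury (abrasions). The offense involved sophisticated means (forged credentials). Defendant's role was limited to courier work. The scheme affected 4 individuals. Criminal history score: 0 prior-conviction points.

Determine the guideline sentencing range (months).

47-58 months

Base offense level for possession of contraband: 23.
S2 applies: 23 + 3 = 26.
S4 applies: 26 + 2 = 28.
S6 applies: 28 − 2 = 26.
S7 applies (level before this adjustment is 26 ≥ 20, so +3): 26 + 3 = 29.
Final offense level: 29.
Criminal history: 0 prior points → Category A (0-1).
Level 29 falls in the 24-30 band.
Grid: Level 24-30 × Category A = 47-58 months.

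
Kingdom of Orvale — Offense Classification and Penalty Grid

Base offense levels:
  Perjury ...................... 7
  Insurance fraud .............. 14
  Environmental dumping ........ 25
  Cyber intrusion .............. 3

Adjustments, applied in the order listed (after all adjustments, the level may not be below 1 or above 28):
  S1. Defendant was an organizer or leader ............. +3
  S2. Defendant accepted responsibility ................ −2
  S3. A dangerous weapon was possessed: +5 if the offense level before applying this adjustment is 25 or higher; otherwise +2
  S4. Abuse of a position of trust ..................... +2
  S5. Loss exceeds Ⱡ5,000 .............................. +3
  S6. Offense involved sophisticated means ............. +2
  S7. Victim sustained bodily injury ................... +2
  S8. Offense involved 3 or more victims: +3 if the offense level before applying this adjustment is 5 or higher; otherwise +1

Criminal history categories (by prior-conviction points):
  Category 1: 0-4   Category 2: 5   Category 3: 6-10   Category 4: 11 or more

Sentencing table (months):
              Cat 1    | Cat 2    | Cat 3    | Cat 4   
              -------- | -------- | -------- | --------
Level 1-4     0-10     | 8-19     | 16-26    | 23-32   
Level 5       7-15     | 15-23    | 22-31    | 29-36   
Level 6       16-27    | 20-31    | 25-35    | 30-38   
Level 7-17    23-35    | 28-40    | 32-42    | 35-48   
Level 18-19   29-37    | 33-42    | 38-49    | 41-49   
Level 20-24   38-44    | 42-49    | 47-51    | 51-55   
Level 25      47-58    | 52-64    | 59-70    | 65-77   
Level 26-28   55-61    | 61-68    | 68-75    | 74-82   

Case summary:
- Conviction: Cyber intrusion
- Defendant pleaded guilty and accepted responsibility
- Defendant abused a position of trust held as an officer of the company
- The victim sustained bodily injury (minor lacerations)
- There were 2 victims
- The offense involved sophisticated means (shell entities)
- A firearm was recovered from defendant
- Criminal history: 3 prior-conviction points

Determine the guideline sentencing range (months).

Base offense level for cyber intrusion: 3.
S1 does not apply.
S2 applies: 3 − 2 = 1.
S3 applies (level before this adjustment is 1 < 25, so +2): 1 + 2 = 3.
S4 applies: 3 + 2 = 5.
S6 applies: 5 + 2 = 7.
S7 applies: 7 + 2 = 9.
Final offense level: 9.
Criminal history: 3 prior points → Category 1 (0-4).
Level 9 falls in the 7-17 band.
Grid: Level 7-17 × Category 1 = 23-35 months.

23-35 months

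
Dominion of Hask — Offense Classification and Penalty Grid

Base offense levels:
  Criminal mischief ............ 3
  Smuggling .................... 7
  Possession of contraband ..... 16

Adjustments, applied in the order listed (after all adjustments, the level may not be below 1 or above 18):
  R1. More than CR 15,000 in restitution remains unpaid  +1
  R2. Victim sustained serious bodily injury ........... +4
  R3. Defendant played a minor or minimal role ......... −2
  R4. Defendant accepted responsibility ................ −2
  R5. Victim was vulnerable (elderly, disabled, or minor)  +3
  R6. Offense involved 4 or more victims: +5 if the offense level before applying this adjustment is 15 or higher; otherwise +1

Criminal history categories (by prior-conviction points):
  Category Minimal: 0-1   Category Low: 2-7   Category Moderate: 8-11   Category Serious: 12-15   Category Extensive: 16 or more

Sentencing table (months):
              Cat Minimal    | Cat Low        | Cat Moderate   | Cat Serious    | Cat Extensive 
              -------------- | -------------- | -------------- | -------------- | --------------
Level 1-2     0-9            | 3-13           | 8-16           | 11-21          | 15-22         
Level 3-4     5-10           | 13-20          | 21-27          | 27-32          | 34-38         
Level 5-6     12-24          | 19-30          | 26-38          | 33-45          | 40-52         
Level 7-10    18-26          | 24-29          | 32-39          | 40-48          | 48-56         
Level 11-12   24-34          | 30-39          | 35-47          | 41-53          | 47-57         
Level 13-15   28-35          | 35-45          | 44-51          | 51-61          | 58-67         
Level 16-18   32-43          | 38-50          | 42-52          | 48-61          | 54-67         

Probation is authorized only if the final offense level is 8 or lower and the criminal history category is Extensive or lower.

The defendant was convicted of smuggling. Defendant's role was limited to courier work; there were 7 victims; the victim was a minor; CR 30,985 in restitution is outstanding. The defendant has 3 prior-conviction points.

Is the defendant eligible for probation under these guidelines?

No

Base offense level for smuggling: 7.
R1 applies: 7 + 1 = 8.
R2 does not apply.
R3 applies: 8 − 2 = 6.
R4 does not apply.
R5 applies: 6 + 3 = 9.
R6 applies (level before this adjustment is 9 < 15, so +1): 9 + 1 = 10.
Final offense level: 10.
Criminal history: 3 prior points → Category Low (2-7).
Level 10 falls in the 7-10 band.
Grid: Level 7-10 × Category Low = 24-29 months.
Probation check: level 10 > 8 and category Low ≤ Extensive → not eligible.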